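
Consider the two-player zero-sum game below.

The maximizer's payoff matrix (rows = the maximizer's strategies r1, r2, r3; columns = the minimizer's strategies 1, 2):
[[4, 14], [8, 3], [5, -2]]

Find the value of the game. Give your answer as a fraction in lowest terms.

20/3

Row r3 is strictly dominated by row r2, so the maximizer never plays it.
The remaining 2×2 game on (r1, r2) × (1, 2) has no saddle point. Let the maximizer play r1 with probability p; indifference gives 4p + 8(1−p) = 14p + 3(1−p), so p = 1/3.
Similarly the minimizer's optimal q on 1 is 11/15, and the value is 4·(11/15) + (14)·(4/15) = 20/3.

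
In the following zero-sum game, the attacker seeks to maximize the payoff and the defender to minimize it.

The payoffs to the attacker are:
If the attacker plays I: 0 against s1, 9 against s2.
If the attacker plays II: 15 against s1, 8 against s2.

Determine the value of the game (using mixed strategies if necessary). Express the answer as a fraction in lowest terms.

Row minima are 0 and 8, so the attacker's maximin is 8; column maxima are 15 and 9, so the defender's minimax is 9. These differ, so the equilibrium is in mixed strategies.
Let the attacker play I with probability p. The defender is indifferent when 15(1−p) = 9p + 8(1−p), giving p = 7/16.
Let the defender play s1 with probability q. The attacker is indifferent when 9(1−q) = 15q + 8(1−q), giving q = 1/16.
The value is 0·(1/16) + (9)·(15/16) = 135/16.

135/16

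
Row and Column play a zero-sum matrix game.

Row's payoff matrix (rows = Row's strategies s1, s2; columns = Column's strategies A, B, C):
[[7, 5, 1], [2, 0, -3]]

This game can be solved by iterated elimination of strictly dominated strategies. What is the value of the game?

Row s2 is strictly dominated by row s1 (7>2, 5>0, 1>-3); eliminate s2.
Column B is strictly dominated by C for Column (1<5); eliminate B.
Column A is strictly dominated by C for Column (1<7); eliminate A.
Only (s1, C) remains, with payoff 1.

1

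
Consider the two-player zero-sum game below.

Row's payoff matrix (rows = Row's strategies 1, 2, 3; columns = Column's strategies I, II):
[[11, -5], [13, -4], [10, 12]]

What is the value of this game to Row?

196/19

Row 1 is strictly dominated by row 2, so Row never plays it.
The remaining 2×2 game on (2, 3) × (I, II) has no saddle point. Let Row play 2 with probability p; indifference gives 13p + 10(1−p) = −4p + 12(1−p), so p = 2/19.
Similarly Column's optimal q on I is 16/19, and the value is 13·(16/19) + (-4)·(3/19) = 196/19.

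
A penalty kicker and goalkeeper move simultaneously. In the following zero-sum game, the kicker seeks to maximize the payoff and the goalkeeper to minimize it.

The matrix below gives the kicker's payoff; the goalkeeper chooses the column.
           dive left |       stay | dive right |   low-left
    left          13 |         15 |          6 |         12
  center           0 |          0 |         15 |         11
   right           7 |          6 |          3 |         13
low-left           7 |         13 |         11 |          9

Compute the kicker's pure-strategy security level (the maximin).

7

The worst-case payoff for each row is left: 6, center: 0, right: 3, low-left: 7.
The best of these is 7.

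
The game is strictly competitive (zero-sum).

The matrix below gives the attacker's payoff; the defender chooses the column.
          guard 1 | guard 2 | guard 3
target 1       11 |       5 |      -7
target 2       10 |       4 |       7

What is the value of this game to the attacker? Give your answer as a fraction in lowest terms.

21/5

Column guard 1 is strictly dominated by guard 2 for the defender (it gives the attacker more in every row).
The remaining 2×2 game on (target 1, target 2) × (guard 2, guard 3) has no saddle point. Let the attacker play target 1 with probability p; indifference gives 5p + 4(1−p) = −7p + 7(1−p), so p = 1/5.
Similarly the defender's optimal q on guard 2 is 14/15, and the value is 5·(14/15) + (-7)·(1/15) = 21/5.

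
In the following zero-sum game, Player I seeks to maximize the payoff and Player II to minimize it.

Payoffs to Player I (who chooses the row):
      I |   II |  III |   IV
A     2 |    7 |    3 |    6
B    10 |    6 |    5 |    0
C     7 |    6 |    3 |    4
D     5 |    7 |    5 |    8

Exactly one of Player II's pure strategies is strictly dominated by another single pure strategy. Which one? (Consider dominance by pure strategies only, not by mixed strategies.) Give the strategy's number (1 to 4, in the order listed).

Player II prefers columns that give Player I less. Compare II with III: 3 < 7, 5 < 6, 3 < 6, 5 < 7.
So III strictly dominates II for Player II; II is strictly dominated.

2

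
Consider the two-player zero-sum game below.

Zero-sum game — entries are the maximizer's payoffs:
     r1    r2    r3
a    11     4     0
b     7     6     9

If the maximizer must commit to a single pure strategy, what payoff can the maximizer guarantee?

6

The worst-case payoff for each row is a: 0, b: 6.
The best of these is 6.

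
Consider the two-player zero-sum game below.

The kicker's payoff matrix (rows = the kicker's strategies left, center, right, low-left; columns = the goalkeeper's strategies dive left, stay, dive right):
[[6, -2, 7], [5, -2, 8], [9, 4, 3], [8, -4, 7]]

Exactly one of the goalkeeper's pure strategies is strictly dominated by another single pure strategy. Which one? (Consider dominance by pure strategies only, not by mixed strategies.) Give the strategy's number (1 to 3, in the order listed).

1

The goalkeeper prefers columns that give the kicker less. Compare dive left with stay: -2 < 6, -2 < 5, 4 < 9, -4 < 8.
So stay strictly dominates dive left for the goalkeeper; dive left is strictly dominated.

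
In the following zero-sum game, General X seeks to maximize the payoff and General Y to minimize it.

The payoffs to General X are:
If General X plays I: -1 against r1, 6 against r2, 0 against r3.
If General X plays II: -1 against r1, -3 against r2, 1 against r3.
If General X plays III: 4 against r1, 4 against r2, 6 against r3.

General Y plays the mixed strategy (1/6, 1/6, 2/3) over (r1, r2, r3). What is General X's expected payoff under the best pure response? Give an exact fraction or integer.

16/3

I: (-1)·(1/6) + (6)·(1/6) + (0)·(2/3) = 5/6.
II: (-1)·(1/6) + (-3)·(1/6) + (1)·(2/3) = 0.
III: (4)·(1/6) + (4)·(1/6) + (6)·(2/3) = 16/3.
The best pure response is III with expected payoff 16/3.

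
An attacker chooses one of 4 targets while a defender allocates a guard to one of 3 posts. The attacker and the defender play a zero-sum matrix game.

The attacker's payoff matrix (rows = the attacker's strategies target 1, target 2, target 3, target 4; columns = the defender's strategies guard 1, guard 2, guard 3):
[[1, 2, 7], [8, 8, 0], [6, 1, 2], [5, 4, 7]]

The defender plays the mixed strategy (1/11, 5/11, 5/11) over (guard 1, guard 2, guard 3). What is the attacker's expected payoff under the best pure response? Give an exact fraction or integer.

60/11

target 1: (1)·(1/11) + (2)·(5/11) + (7)·(5/11) = 46/11.
target 2: (8)·(1/11) + (8)·(5/11) + (0)·(5/11) = 48/11.
target 3: (6)·(1/11) + (1)·(5/11) + (2)·(5/11) = 21/11.
target 4: (5)·(1/11) + (4)·(5/11) + (7)·(5/11) = 60/11.
The best pure response is target 4 with expected payoff 60/11.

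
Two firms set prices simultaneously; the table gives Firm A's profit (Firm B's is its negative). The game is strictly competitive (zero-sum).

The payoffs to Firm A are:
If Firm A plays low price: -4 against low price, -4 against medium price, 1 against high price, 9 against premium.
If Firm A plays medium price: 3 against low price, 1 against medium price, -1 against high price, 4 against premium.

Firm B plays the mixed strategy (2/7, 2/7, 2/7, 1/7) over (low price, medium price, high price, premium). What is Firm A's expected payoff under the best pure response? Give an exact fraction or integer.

low price: (-4)·(2/7) + (-4)·(2/7) + (1)·(2/7) + (9)·(1/7) = -5/7.
medium price: (3)·(2/7) + (1)·(2/7) + (-1)·(2/7) + (4)·(1/7) = 10/7.
The best pure response is medium price with expected payoff 10/7.

10/7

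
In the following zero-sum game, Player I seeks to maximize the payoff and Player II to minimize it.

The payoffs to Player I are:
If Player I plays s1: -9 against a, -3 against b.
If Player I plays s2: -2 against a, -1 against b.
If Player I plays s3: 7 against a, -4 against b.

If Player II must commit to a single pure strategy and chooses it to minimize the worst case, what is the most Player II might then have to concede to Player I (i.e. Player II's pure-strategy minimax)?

-1

The worst case (largest entry) in each column is a: 7, b: -1.
The best (smallest) of these is -1.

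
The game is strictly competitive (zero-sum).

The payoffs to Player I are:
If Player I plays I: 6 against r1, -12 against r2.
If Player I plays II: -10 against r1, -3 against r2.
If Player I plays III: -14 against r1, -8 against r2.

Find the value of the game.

-138/25

Row III is strictly dominated by row II, so Player I never plays it.
The remaining 2×2 game on (I, II) × (r1, r2) has no saddle point. Let Player I play I with probability p; indifference gives 6p − 10(1−p) = −12p − 3(1−p), so p = 7/25.
Similarly Player II's optimal q on r1 is 9/25, and the value is 6·(9/25) + (-12)·(16/25) = -138/25.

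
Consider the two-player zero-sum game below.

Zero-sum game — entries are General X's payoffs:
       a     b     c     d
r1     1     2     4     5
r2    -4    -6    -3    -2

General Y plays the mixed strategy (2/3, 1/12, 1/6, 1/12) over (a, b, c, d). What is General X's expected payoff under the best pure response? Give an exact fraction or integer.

r1: (1)·(2/3) + (2)·(1/12) + (4)·(1/6) + (5)·(1/12) = 23/12.
r2: (-4)·(2/3) + (-6)·(1/12) + (-3)·(1/6) + (-2)·(1/12) = -23/6.
The best pure response is r1 with expected payoff 23/12.

23/12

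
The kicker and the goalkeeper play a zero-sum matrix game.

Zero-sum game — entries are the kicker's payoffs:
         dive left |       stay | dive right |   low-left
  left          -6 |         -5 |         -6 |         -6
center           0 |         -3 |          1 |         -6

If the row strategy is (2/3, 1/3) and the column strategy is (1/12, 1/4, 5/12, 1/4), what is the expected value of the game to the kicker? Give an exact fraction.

-40/9

Against (1/12, 1/4, 5/12, 1/4), each row's expected payoff is left: -23/4; center: -11/6.
Taking the (2/3, 1/3)-weighted average: (2/3)·(-23/4) + (1/3)·(-11/6) = -40/9.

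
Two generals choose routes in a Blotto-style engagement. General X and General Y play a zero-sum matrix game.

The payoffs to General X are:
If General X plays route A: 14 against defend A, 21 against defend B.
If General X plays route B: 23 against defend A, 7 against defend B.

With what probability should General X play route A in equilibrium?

16/23

Row minima are 14 and 7, so General X's maximin is 14; column maxima are 23 and 21, so General Y's minimax is 21. These differ, so the equilibrium is in mixed strategies.
Let General X play route A with probability p. General Y is indifferent when 14p + 23(1−p) = 21p + 7(1−p), giving p = 16/23.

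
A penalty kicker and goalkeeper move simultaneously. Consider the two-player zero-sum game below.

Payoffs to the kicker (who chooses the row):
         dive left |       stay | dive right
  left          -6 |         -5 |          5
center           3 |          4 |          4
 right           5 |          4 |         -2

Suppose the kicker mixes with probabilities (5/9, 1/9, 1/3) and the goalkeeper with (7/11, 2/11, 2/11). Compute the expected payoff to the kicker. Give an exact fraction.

Against (7/11, 2/11, 2/11), each row's expected payoff is left: -42/11; center: 37/11; right: 39/11.
Taking the (5/9, 1/9, 1/3)-weighted average: (5/9)·(-42/11) + (1/9)·(37/11) + (1/3)·(39/11) = -56/99.

-56/99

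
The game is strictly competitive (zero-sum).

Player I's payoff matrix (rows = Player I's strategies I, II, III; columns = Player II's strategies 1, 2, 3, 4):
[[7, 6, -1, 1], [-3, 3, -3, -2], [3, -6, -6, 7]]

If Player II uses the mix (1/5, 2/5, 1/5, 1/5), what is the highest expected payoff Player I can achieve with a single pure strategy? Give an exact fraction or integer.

I: (7)·(1/5) + (6)·(2/5) + (-1)·(1/5) + (1)·(1/5) = 19/5.
II: (-3)·(1/5) + (3)·(2/5) + (-3)·(1/5) + (-2)·(1/5) = -2/5.
III: (3)·(1/5) + (-6)·(2/5) + (-6)·(1/5) + (7)·(1/5) = -8/5.
The best pure response is I with expected payoff 19/5.

19/5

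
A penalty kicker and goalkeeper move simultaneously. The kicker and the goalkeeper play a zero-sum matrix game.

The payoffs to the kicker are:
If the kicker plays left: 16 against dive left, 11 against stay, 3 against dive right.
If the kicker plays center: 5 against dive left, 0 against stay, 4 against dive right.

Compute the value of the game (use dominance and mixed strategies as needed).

Column dive left is strictly dominated by stay for the goalkeeper (it gives the kicker more in every row).
The remaining 2×2 game on (left, center) × (stay, dive right) has no saddle point. Let the kicker play left with probability p; indifference gives 11p = 3p + 4(1−p), so p = 1/3.
Similarly the goalkeeper's optimal q on stay is 1/12, and the value is 11·(1/12) + (3)·(11/12) = 11/3.

11/3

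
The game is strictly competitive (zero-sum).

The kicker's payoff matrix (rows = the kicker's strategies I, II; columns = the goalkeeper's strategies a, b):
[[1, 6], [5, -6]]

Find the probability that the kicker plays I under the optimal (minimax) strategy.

11/16

Row minima are 1 and -6, so the kicker's maximin is 1; column maxima are 5 and 6, so the goalkeeper's minimax is 5. These differ, so the equilibrium is in mixed strategies.
Let the kicker play I with probability p. The goalkeeper is indifferent when p + 5(1−p) = 6p − 6(1−p), giving p = 11/16.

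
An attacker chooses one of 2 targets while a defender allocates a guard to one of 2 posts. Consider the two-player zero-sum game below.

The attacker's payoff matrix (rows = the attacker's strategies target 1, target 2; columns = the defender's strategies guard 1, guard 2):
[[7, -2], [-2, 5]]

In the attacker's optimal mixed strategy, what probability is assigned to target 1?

Row minima are -2 and -2, so the attacker's maximin is -2; column maxima are 7 and 5, so the defender's minimax is 5. These differ, so the equilibrium is in mixed strategies.
Let the attacker play target 1 with probability p. The defender is indifferent when 7p − 2(1−p) = −2p + 5(1−p), giving p = 7/16.

7/16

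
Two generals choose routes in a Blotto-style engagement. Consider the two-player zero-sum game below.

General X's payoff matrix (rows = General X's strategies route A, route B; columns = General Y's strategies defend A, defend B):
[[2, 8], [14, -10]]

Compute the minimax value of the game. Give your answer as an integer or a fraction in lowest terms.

Row minima are 2 and -10, so General X's maximin is 2; column maxima are 14 and 8, so General Y's minimax is 8. These differ, so the equilibrium is in mixed strategies.
Let General X play route A with probability p. General Y is indifferent when 2p + 14(1−p) = 8p − 10(1−p), giving p = 4/5.
Let General Y play defend A with probability q. General X is indifferent when 2q + 8(1−q) = 14q − 10(1−q), giving q = 3/5.
The value is 2·(3/5) + (8)·(2/5) = 22/5.

22/5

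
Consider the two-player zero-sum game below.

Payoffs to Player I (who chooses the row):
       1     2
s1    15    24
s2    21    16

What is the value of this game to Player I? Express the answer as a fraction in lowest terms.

132/7

Row minima are 15 and 16, so Player I's maximin is 16; column maxima are 21 and 24, so Player II's minimax is 21. These differ, so the equilibrium is in mixed strategies.
Let Player I play s1 with probability p. Player II is indifferent when 15p + 21(1−p) = 24p + 16(1−p), giving p = 5/14.
Let Player II play 1 with probability q. Player I is indifferent when 15q + 24(1−q) = 21q + 16(1−q), giving q = 4/7.
The value is 15·(4/7) + (24)·(3/7) = 132/7.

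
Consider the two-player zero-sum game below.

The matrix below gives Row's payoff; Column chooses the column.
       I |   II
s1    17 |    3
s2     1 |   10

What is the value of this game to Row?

Row minima are 3 and 1, so Row's maximin is 3; column maxima are 17 and 10, so Column's minimax is 10. These differ, so the equilibrium is in mixed strategies.
Let Row play s1 with probability p. Column is indifferent when 17p + (1−p) = 3p + 10(1−p), giving p = 9/23.
Let Column play I with probability q. Row is indifferent when 17q + 3(1−q) = q + 10(1−q), giving q = 7/23.
The value is 17·(7/23) + (3)·(16/23) = 167/23.

167/23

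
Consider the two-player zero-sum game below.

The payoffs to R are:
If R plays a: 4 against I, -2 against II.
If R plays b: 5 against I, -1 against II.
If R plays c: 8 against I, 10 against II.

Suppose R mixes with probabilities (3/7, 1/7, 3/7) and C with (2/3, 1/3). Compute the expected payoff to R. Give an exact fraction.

5

Against (2/3, 1/3), each row's expected payoff is a: 2; b: 3; c: 26/3.
Taking the (3/7, 1/7, 3/7)-weighted average: (3/7)·(2) + (1/7)·(3) + (3/7)·(26/3) = 5.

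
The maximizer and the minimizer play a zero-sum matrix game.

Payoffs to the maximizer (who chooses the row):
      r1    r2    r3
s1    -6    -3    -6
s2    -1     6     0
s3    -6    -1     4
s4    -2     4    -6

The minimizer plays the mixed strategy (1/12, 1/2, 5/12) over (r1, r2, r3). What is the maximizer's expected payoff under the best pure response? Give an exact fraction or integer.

s1: (-6)·(1/12) + (-3)·(1/2) + (-6)·(5/12) = -9/2.
s2: (-1)·(1/12) + (6)·(1/2) + (0)·(5/12) = 35/12.
s3: (-6)·(1/12) + (-1)·(1/2) + (4)·(5/12) = 2/3.
s4: (-2)·(1/12) + (4)·(1/2) + (-6)·(5/12) = -2/3.
The best pure response is s2 with expected payoff 35/12.

35/12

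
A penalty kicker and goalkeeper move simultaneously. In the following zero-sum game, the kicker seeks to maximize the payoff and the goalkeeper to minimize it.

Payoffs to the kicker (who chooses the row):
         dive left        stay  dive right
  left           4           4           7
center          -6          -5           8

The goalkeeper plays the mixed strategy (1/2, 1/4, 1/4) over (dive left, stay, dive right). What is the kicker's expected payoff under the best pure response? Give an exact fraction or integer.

left: (4)·(1/2) + (4)·(1/4) + (7)·(1/4) = 19/4.
center: (-6)·(1/2) + (-5)·(1/4) + (8)·(1/4) = -9/4.
The best pure response is left with expected payoff 19/4.

19/4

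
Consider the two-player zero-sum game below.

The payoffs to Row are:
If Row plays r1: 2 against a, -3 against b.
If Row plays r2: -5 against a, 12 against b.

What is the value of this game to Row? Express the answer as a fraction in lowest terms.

9/22

Row minima are -3 and -5, so Row's maximin is -3; column maxima are 2 and 12, so Column's minimax is 2. These differ, so the equilibrium is in mixed strategies.
Let Row play r1 with probability p. Column is indifferent when 2p − 5(1−p) = −3p + 12(1−p), giving p = 17/22.
Let Column play a with probability q. Row is indifferent when 2q − 3(1−q) = −5q + 12(1−q), giving q = 15/22.
The value is 2·(15/22) + (-3)·(7/22) = 9/22.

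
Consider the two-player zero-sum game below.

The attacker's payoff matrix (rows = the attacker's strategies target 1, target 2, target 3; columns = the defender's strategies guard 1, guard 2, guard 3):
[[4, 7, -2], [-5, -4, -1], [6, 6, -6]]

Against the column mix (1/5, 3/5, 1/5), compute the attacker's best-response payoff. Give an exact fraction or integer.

target 1: (4)·(1/5) + (7)·(3/5) + (-2)·(1/5) = 23/5.
target 2: (-5)·(1/5) + (-4)·(3/5) + (-1)·(1/5) = -18/5.
target 3: (6)·(1/5) + (6)·(3/5) + (-6)·(1/5) = 18/5.
The best pure response is target 1 with expected payoff 23/5.

23/5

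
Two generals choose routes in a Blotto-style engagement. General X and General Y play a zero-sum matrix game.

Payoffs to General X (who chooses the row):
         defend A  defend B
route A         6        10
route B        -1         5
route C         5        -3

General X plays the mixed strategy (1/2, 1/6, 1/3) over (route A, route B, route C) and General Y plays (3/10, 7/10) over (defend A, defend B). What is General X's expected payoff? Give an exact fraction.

71/15

Against (3/10, 7/10), each row's expected payoff is route A: 44/5; route B: 16/5; route C: -3/5.
Taking the (1/2, 1/6, 1/3)-weighted average: (1/2)·(44/5) + (1/6)·(16/5) + (1/3)·(-3/5) = 71/15.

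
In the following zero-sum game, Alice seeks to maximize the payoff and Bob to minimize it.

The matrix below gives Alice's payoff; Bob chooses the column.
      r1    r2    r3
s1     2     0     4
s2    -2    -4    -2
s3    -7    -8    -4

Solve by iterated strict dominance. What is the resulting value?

0

Column r1 is strictly dominated by r2 for Bob (0<2, -4<-2, -8<-7); eliminate r1.
Column r3 is strictly dominated by r2 for Bob (0<4, -4<-2, -8<-4); eliminate r3.
Row s3 is strictly dominated by row s1 (0>-8); eliminate s3.
Row s2 is strictly dominated by row s1 (0>-4); eliminate s2.
Only (s1, r2) remains, with payoff 0.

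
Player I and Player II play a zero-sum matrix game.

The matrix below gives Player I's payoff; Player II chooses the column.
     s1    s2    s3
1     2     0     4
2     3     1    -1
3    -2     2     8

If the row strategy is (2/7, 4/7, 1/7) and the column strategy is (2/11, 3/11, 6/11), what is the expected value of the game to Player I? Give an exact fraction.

118/77

Against (2/11, 3/11, 6/11), each row's expected payoff is 1: 28/11; 2: 3/11; 3: 50/11.
Taking the (2/7, 4/7, 1/7)-weighted average: (2/7)·(28/11) + (4/7)·(3/11) + (1/7)·(50/11) = 118/77.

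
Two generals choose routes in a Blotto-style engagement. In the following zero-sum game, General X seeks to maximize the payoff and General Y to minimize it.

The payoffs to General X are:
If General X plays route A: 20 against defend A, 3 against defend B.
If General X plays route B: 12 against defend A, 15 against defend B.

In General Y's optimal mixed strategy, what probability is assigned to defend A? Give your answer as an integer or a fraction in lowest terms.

3/5

Row minima are 3 and 12, so General X's maximin is 12; column maxima are 20 and 15, so General Y's minimax is 15. These differ, so the equilibrium is in mixed strategies.
Let General Y play defend A with probability q. General X is indifferent when 20q + 3(1−q) = 12q + 15(1−q), giving q = 3/5.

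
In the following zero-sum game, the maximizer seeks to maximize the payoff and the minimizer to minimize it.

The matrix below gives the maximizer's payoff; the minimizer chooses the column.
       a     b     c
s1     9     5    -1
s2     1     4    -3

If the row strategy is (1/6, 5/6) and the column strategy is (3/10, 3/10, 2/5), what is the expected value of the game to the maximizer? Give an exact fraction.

53/60

Against (3/10, 3/10, 2/5), each row's expected payoff is s1: 19/5; s2: 3/10.
Taking the (1/6, 5/6)-weighted average: (1/6)·(19/5) + (5/6)·(3/10) = 53/60.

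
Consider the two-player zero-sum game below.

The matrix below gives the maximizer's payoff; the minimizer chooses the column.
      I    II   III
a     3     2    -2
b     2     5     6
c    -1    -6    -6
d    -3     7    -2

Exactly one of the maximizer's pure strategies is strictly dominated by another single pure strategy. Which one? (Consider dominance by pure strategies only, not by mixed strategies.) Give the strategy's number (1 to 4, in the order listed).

Compare c with a: 3 > -1, 2 > -6, -2 > -6.
So a strictly dominates c for the maximizer; c is strictly dominated.

3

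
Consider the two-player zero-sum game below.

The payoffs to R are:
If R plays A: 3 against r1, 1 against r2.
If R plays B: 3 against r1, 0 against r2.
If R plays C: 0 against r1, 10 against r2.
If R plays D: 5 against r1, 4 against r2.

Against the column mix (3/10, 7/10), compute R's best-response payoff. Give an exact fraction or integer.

7

A: (3)·(3/10) + (1)·(7/10) = 8/5.
B: (3)·(3/10) + (0)·(7/10) = 9/10.
C: (0)·(3/10) + (10)·(7/10) = 7.
D: (5)·(3/10) + (4)·(7/10) = 43/10.
The best pure response is C with expected payoff 7.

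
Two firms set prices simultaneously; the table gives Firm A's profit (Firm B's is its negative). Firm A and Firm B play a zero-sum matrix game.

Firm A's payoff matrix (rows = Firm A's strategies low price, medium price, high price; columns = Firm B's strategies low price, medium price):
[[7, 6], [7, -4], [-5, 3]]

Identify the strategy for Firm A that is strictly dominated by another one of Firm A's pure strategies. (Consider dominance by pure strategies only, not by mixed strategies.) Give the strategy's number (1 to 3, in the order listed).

Compare high price with low price: 7 > -5, 6 > 3.
So low price strictly dominates high price for Firm A; high price is strictly dominated.

3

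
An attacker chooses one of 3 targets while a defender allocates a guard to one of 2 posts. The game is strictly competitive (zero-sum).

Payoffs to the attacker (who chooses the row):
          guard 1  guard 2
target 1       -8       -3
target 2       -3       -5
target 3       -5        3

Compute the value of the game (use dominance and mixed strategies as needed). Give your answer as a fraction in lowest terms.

Row target 1 is strictly dominated by row target 3, so the attacker never plays it.
The remaining 2×2 game on (target 2, target 3) × (guard 1, guard 2) has no saddle point. Let the attacker play target 2 with probability p; indifference gives −3p − 5(1−p) = −5p + 3(1−p), so p = 4/5.
Similarly the defender's optimal q on guard 1 is 4/5, and the value is -3·(4/5) + (-5)·(1/5) = -17/5.

-17/5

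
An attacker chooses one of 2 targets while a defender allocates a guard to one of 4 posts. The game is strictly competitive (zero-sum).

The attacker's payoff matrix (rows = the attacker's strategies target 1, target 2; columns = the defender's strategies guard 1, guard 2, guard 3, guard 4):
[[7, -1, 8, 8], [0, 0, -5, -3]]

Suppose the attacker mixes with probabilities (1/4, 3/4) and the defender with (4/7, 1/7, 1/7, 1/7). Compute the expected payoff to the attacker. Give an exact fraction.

Against (4/7, 1/7, 1/7, 1/7), each row's expected payoff is target 1: 43/7; target 2: -8/7.
Taking the (1/4, 3/4)-weighted average: (1/4)·(43/7) + (3/4)·(-8/7) = 19/28.

19/28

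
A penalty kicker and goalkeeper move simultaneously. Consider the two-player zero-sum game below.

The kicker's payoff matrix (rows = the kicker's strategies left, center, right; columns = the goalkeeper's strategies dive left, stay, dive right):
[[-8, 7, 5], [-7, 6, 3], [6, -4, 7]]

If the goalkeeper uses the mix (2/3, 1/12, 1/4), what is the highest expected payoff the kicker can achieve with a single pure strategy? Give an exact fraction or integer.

left: (-8)·(2/3) + (7)·(1/12) + (5)·(1/4) = -7/2.
center: (-7)·(2/3) + (6)·(1/12) + (3)·(1/4) = -41/12.
right: (6)·(2/3) + (-4)·(1/12) + (7)·(1/4) = 65/12.
The best pure response is right with expected payoff 65/12.

65/12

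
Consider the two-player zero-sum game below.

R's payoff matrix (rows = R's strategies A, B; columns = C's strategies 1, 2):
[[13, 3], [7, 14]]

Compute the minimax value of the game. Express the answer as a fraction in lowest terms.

Row minima are 3 and 7, so R's maximin is 7; column maxima are 13 and 14, so C's minimax is 13. These differ, so the equilibrium is in mixed strategies.
Let R play A with probability p. C is indifferent when 13p + 7(1−p) = 3p + 14(1−p), giving p = 7/17.
Let C play 1 with probability q. R is indifferent when 13q + 3(1−q) = 7q + 14(1−q), giving q = 11/17.
The value is 13·(11/17) + (3)·(6/17) = 161/17.

161/17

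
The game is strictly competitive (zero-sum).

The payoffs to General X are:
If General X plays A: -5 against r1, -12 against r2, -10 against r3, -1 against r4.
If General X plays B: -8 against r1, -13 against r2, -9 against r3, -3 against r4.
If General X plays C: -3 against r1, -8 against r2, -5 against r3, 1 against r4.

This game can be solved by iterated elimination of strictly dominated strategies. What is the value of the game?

-8

Row B is strictly dominated by row C (-3>-8, -8>-13, -5>-9, 1>-3); eliminate B.
Column r3 is strictly dominated by r2 for General Y (-12<-10, -8<-5); eliminate r3.
Column r1 is strictly dominated by r2 for General Y (-12<-5, -8<-3); eliminate r1.
Row A is strictly dominated by row C (-8>-12, 1>-1); eliminate A.
Column r4 is strictly dominated by r2 for General Y (-8<1); eliminate r4.
Only (C, r2) remains, with payoff -8.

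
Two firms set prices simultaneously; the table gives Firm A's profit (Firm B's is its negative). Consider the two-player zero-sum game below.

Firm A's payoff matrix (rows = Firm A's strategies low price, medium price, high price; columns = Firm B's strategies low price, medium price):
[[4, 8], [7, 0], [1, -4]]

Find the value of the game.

56/11

Row high price is strictly dominated by row medium price, so Firm A never plays it.
The remaining 2×2 game on (low price, medium price) × (low price, medium price) has no saddle point. Let Firm A play low price with probability p; indifference gives 4p + 7(1−p) = 8p, so p = 7/11.
Similarly Firm B's optimal q on low price is 8/11, and the value is 4·(8/11) + (8)·(3/11) = 56/11.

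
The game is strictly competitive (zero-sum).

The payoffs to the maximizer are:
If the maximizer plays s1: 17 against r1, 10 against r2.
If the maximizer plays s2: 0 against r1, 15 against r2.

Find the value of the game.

Row minima are 10 and 0, so the maximizer's maximin is 10; column maxima are 17 and 15, so the minimizer's minimax is 15. These differ, so the equilibrium is in mixed strategies.
Let the maximizer play s1 with probability p. The minimizer is indifferent when 17p = 10p + 15(1−p), giving p = 15/22.
Let the minimizer play r1 with probability q. The maximizer is indifferent when 17q + 10(1−q) = 15(1−q), giving q = 5/22.
The value is 17·(5/22) + (10)·(17/22) = 255/22.

255/22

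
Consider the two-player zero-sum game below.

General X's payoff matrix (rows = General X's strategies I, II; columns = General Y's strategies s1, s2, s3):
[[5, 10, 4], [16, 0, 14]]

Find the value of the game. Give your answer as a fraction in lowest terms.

Column s1 is strictly dominated by s3 for General Y (it gives General X more in every row).
The remaining 2×2 game on (I, II) × (s2, s3) has no saddle point. Let General X play I with probability p; indifference gives 10p = 4p + 14(1−p), so p = 7/10.
Similarly General Y's optimal q on s2 is 1/2, and the value is 10·(1/2) + (4)·(1/2) = 7.

7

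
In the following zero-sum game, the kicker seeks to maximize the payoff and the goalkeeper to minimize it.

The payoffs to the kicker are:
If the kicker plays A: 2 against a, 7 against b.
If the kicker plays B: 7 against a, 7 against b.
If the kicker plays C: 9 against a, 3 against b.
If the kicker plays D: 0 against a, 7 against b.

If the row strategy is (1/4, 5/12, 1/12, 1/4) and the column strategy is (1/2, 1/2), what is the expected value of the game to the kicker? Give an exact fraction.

Against (1/2, 1/2), each row's expected payoff is A: 9/2; B: 7; C: 6; D: 7/2.
Taking the (1/4, 5/12, 1/12, 1/4)-weighted average: (1/4)·(9/2) + (5/12)·(7) + (1/12)·(6) + (1/4)·(7/2) = 65/12.

65/12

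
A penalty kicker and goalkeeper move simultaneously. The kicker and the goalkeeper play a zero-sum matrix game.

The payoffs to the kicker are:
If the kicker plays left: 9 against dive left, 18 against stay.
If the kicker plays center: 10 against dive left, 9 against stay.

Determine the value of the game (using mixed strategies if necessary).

99/10

Row minima are 9 and 9, so the kicker's maximin is 9; column maxima are 10 and 18, so the goalkeeper's minimax is 10. These differ, so the equilibrium is in mixed strategies.
Let the kicker play left with probability p. The goalkeeper is indifferent when 9p + 10(1−p) = 18p + 9(1−p), giving p = 1/10.
Let the goalkeeper play dive left with probability q. The kicker is indifferent when 9q + 18(1−q) = 10q + 9(1−q), giving q = 9/10.
The value is 9·(9/10) + (18)·(1/10) = 99/10.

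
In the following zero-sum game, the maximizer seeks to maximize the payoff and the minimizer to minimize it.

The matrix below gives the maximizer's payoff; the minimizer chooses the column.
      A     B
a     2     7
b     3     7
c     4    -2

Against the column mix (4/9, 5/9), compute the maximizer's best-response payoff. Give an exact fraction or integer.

47/9

a: (2)·(4/9) + (7)·(5/9) = 43/9.
b: (3)·(4/9) + (7)·(5/9) = 47/9.
c: (4)·(4/9) + (-2)·(5/9) = 2/3.
The best pure response is b with expected payoff 47/9.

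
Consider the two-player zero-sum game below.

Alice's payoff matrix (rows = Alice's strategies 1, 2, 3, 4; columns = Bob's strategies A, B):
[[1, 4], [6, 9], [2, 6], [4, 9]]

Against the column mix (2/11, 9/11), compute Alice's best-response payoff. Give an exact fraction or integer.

93/11

1: (1)·(2/11) + (4)·(9/11) = 38/11.
2: (6)·(2/11) + (9)·(9/11) = 93/11.
3: (2)·(2/11) + (6)·(9/11) = 58/11.
4: (4)·(2/11) + (9)·(9/11) = 89/11.
The best pure response is 2 with expected payoff 93/11.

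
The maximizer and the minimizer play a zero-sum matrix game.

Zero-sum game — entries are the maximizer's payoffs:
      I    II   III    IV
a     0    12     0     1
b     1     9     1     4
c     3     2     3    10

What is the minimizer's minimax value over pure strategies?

The worst case (largest entry) in each column is I: 3, II: 12, III: 3, IV: 10.
The best (smallest) of these is 3.

3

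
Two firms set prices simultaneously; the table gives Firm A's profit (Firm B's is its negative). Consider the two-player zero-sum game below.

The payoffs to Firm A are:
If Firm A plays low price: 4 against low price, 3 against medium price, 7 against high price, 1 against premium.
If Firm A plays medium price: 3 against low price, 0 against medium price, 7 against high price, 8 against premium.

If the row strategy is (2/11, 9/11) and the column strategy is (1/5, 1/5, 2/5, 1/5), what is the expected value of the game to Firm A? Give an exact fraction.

Against (1/5, 1/5, 2/5, 1/5), each row's expected payoff is low price: 22/5; medium price: 5.
Taking the (2/11, 9/11)-weighted average: (2/11)·(22/5) + (9/11)·(5) = 269/55.

269/55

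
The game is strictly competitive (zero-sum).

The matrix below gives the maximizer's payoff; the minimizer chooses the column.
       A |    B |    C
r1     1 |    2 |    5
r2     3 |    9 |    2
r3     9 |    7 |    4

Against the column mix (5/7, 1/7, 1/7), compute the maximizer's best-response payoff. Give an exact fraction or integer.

r1: (1)·(5/7) + (2)·(1/7) + (5)·(1/7) = 12/7.
r2: (3)·(5/7) + (9)·(1/7) + (2)·(1/7) = 26/7.
r3: (9)·(5/7) + (7)·(1/7) + (4)·(1/7) = 8.
The best pure response is r3 with expected payoff 8.

8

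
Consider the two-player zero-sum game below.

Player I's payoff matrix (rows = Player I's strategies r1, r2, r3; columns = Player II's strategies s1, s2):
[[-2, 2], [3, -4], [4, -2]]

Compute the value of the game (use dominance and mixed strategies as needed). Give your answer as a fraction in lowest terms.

Row r2 is strictly dominated by row r3, so Player I never plays it.
The remaining 2×2 game on (r1, r3) × (s1, s2) has no saddle point. Let Player I play r1 with probability p; indifference gives −2p + 4(1−p) = 2p − 2(1−p), so p = 3/5.
Similarly Player II's optimal q on s1 is 2/5, and the value is -2·(2/5) + (2)·(3/5) = 2/5.

2/5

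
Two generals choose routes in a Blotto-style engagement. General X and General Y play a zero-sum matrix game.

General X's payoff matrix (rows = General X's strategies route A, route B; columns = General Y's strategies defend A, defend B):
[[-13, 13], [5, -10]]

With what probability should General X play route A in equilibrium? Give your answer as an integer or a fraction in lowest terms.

Row minima are -13 and -10, so General X's maximin is -10; column maxima are 5 and 13, so General Y's minimax is 5. These differ, so the equilibrium is in mixed strategies.
Let General X play route A with probability p. General Y is indifferent when −13p + 5(1−p) = 13p − 10(1−p), giving p = 15/41.

15/41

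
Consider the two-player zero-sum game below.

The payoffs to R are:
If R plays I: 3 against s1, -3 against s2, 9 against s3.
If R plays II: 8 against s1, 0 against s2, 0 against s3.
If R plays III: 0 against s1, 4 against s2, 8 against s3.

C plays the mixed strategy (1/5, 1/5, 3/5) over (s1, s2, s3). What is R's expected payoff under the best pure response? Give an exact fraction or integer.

I: (3)·(1/5) + (-3)·(1/5) + (9)·(3/5) = 27/5.
II: (8)·(1/5) + (0)·(1/5) + (0)·(3/5) = 8/5.
III: (0)·(1/5) + (4)·(1/5) + (8)·(3/5) = 28/5.
The best pure response is III with expected payoff 28/5.

28/5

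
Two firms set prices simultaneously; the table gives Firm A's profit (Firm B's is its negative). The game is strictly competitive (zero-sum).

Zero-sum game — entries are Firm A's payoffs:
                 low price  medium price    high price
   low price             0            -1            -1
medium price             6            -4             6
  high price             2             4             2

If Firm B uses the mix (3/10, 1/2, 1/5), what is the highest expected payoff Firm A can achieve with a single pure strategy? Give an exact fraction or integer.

3

low price: (0)·(3/10) + (-1)·(1/2) + (-1)·(1/5) = -7/10.
medium price: (6)·(3/10) + (-4)·(1/2) + (6)·(1/5) = 1.
high price: (2)·(3/10) + (4)·(1/2) + (2)·(1/5) = 3.
The best pure response is high price with expected payoff 3.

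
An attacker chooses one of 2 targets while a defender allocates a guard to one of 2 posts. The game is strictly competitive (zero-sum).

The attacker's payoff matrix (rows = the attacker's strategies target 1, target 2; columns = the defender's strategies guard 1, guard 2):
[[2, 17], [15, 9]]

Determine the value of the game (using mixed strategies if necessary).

79/7

Row minima are 2 and 9, so the attacker's maximin is 9; column maxima are 15 and 17, so the defender's minimax is 15. These differ, so the equilibrium is in mixed strategies.
Let the attacker play target 1 with probability p. The defender is indifferent when 2p + 15(1−p) = 17p + 9(1−p), giving p = 2/7.
Let the defender play guard 1 with probability q. The attacker is indifferent when 2q + 17(1−q) = 15q + 9(1−q), giving q = 8/21.
The value is 2·(8/21) + (17)·(13/21) = 79/7.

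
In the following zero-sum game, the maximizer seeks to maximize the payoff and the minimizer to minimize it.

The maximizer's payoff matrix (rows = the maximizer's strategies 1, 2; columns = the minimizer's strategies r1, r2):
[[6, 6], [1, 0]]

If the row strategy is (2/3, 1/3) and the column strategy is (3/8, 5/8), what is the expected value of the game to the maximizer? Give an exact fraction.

Against (3/8, 5/8), each row's expected payoff is 1: 6; 2: 3/8.
Taking the (2/3, 1/3)-weighted average: (2/3)·(6) + (1/3)·(3/8) = 33/8.

33/8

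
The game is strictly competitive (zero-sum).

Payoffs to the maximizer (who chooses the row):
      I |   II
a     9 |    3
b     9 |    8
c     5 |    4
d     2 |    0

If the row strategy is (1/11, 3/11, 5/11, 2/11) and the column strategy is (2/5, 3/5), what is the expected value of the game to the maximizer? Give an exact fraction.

271/55

Against (2/5, 3/5), each row's expected payoff is a: 27/5; b: 42/5; c: 22/5; d: 4/5.
Taking the (1/11, 3/11, 5/11, 2/11)-weighted average: (1/11)·(27/5) + (3/11)·(42/5) + (5/11)·(22/5) + (2/11)·(4/5) = 271/55.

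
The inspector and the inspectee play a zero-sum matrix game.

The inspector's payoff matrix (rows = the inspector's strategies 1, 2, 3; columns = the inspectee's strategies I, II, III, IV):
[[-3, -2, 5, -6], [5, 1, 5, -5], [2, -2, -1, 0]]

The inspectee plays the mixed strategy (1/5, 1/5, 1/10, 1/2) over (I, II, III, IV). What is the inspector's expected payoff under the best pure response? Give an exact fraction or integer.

-1/10

1: (-3)·(1/5) + (-2)·(1/5) + (5)·(1/10) + (-6)·(1/2) = -7/2.
2: (5)·(1/5) + (1)·(1/5) + (5)·(1/10) + (-5)·(1/2) = -4/5.
3: (2)·(1/5) + (-2)·(1/5) + (-1)·(1/10) + (0)·(1/2) = -1/10.
The best pure response is 3 with expected payoff -1/10.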